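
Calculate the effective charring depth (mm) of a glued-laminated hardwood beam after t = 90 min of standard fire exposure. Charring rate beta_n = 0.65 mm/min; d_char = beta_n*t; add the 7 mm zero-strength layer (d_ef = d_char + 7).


d_char = 0.65 * 90 = 58.5 mm
d_ef = 58.5 + 1.0*7 = 65.5 mm

65.5 mm


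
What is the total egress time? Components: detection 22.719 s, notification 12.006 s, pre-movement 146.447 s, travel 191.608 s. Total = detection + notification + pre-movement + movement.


Total = 22.719 + 12.006 + 146.447 + 191.608 = 372.78 s

372.78 s


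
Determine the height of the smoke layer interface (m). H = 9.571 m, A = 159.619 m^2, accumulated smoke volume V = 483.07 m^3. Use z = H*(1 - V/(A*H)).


V/(A*H) = 0.31620
1 - 0.31620 = 0.68380
z = 9.571 * 0.68380 = 6.5446 m

6.5446 m


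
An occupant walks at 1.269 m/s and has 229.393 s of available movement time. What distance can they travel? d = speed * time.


d = 1.269 * 229.393 = 291.10 m

291.10 m


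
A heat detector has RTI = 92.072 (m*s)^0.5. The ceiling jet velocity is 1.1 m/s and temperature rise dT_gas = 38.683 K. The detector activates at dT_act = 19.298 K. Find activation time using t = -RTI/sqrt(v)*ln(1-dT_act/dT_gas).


dT_act/dT_gas = 0.49888
ln(1 - 0.49888) = -0.69090
t = -92.072 / sqrt(1.1) * -0.69090 = 60.652 s

60.652 s


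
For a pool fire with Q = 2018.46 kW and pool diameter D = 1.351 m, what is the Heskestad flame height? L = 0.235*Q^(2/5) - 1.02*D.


Q^(2/5) = 20.990
0.235 * Q^(2/5) = 4.9326
1.02 * D = 1.3780
L = 3.5546 m

3.5546 m


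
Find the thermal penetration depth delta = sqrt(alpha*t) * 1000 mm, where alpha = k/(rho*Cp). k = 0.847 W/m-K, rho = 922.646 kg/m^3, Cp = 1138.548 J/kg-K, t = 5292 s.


alpha = 0.847 / (922.646 * 1138.548) = 8.0630e-07 m^2/s
alpha * t = 0.0042669
delta = sqrt(0.0042669) * 1000 = 65.322 mm

65.322 mm


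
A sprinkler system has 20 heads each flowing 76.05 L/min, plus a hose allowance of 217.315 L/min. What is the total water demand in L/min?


Sprinkler demand = 20 * 76.05 = 1521 L/min
Total = 1521 + 217.315 = 1738.315 L/min

1738.315 L/min


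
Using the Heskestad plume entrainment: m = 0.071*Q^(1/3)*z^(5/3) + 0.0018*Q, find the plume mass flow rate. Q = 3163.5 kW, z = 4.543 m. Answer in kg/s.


Q^(1/3) = 14.680
z^(5/3) = 12.462
First term = 0.071 * 14.680 * 12.462 = 12.988
Second term = 0.0018 * 3163.5 = 5.6943
m = 18.683 kg/s

18.683 kg/s


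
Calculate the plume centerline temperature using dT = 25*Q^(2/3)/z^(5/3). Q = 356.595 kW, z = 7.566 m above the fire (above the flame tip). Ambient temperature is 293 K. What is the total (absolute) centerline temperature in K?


Q^(2/3) = 50.286
z^(5/3) = 29.159
dT = 25 * 50.286 / 29.159 = 43.113 K
T = 293 + 43.113 = 336.11 K

336.11 K


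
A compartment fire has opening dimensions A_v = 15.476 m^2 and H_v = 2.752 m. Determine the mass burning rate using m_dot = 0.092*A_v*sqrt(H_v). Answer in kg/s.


sqrt(H_v) = 1.6589
m_dot = 0.092 * 15.476 * 1.6589 = 2.3620 kg/s

2.3620 kg/s


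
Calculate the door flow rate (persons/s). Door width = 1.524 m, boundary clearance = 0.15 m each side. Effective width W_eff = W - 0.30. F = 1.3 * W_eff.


W_eff = 1.524 - 0.30 = 1.224 m
F = 1.3 * 1.224 = 1.5912 persons/s

1.5912 persons/s


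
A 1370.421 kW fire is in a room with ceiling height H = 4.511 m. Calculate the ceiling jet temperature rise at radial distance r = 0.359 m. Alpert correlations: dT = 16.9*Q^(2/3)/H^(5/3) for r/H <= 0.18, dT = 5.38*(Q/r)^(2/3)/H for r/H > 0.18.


r/H = 0.359 / 4.511 = 0.079583
r/H <= 0.18, so dT = 16.9*Q^(2/3)/H^(5/3)
Q^(2/3) = 123.38
H^(5/3) = 12.316
dT = 16.9 * 123.38 / 12.316 = 169.30 K

169.30 K


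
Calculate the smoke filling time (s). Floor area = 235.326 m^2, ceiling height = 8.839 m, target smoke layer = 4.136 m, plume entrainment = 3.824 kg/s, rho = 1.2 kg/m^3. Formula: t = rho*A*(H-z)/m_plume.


H - z = 4.703 m
t = 1.2 * 235.326 * 4.703 / 3.824 = 347.30 s

347.30 s


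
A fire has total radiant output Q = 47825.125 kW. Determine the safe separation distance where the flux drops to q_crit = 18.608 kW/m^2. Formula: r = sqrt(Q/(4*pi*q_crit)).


4*pi*q_crit = 233.84
Q/(4*pi*q_crit) = 204.53
r = sqrt(204.53) = 14.301 m

14.301 m


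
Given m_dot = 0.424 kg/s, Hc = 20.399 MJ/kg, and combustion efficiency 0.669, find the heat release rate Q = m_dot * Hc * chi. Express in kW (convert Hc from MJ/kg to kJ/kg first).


Hc = 20.399 MJ/kg = 20.399 * 1000 kJ/kg = 20399 kJ/kg
Q = 0.424 kg/s * 20399 kJ/kg * 0.669 = 5786.3 kW

5786.3 kW


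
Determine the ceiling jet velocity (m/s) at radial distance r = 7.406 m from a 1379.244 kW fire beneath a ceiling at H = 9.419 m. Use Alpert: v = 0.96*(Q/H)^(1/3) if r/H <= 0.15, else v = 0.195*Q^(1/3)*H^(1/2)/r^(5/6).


r/H = 7.406 / 9.419 = 0.78628
r/H > 0.15, so v = 0.195*Q^(1/3)*H^(1/2)/r^(5/6)
Q^(1/3) = 11.131
H^(1/2) = 3.0690
r^(5/6) = 5.3046
v = 0.195 * 11.131 * 3.0690 / 5.3046 = 1.2558 m/s

1.2558 m/s


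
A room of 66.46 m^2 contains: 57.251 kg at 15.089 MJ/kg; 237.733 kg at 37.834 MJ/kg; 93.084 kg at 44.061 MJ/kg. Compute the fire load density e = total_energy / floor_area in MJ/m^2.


Total energy = 57.251*15.089 + 237.733*37.834 + 93.084*44.061
= 863.8603 + 8994.390 + 4101.374
= 13959.62 MJ
e = 13959.62 / 66.46 = 210.05 MJ/m^2

210.05 MJ/m^2


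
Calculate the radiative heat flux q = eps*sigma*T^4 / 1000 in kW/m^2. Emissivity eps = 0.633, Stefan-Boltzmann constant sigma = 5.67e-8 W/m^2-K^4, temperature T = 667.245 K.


T^4 = 1.9822e+11
q = 0.633 * 5.67e-8 * 1.9822e+11 / 1000 = 7.1142 kW/m^2

7.1142 kW/m^2


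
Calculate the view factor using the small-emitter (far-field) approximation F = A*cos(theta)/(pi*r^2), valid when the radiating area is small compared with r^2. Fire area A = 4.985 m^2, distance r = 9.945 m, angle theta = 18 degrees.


cos(18 deg) = 0.95106
pi*r^2 = 310.71
F = 4.985 * 0.95106 / 310.71 = 0.015259

0.015259


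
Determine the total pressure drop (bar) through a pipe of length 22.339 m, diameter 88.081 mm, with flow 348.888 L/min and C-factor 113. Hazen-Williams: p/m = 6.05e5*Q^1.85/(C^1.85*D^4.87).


Q^1.85 = 50579
C^1.85 = 6283.4
D^4.87 = 2.9619e+09
p/m = 0.0016442 bar/m
p_total = 0.0016442 * 22.339 = 0.036730 bar

0.036730 bar


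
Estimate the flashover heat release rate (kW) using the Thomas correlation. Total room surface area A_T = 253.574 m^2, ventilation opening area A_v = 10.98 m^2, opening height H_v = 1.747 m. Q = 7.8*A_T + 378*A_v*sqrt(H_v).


7.8*A_T = 1977.9
sqrt(H_v) = 1.3217
378*A_v*sqrt(H_v) = 5485.8
Q = 1977.9 + 5485.8 = 7463.7 kW

7463.7 kW


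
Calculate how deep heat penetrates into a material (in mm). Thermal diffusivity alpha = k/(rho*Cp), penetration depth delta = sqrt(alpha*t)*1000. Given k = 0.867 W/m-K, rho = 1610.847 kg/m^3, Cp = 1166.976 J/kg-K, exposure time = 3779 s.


alpha = 0.867 / (1610.847 * 1166.976) = 4.6121e-07 m^2/s
alpha * t = 0.0017429
delta = sqrt(0.0017429) * 1000 = 41.748 mm

41.748 mm


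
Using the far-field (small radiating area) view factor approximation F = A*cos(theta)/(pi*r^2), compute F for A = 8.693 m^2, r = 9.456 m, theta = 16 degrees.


cos(16 deg) = 0.96126
pi*r^2 = 280.91
F = 8.693 * 0.96126 / 280.91 = 0.029747

0.029747


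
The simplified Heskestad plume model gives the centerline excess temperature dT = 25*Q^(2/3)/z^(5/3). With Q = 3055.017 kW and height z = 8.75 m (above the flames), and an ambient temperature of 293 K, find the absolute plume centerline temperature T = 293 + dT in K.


Q^(2/3) = 210.54
z^(5/3) = 37.155
dT = 25 * 210.54 / 37.155 = 141.67 K
T = 293 + 141.67 = 434.67 K

434.67 K


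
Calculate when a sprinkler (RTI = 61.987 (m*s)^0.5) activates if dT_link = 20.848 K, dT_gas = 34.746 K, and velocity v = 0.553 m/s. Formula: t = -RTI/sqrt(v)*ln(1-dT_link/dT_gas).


dT_link/dT_gas = 0.60001
ln(1 - 0.60001) = -0.91632
t = -61.987 / sqrt(0.553) * -0.91632 = 76.381 s

76.381 s


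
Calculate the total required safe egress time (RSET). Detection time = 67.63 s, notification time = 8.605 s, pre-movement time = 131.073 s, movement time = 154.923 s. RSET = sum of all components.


Total = 67.63 + 8.605 + 131.073 + 154.923 = 362.231 s

362.231 s


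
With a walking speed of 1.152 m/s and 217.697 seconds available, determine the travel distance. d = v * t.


d = 1.152 * 217.697 = 250.79 m

250.79 m


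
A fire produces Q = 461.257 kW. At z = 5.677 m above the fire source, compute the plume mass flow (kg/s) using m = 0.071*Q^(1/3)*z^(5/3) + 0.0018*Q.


Q^(1/3) = 7.7265
z^(5/3) = 18.066
First term = 0.071 * 7.7265 * 18.066 = 9.9107
Second term = 0.0018 * 461.257 = 0.83026
m = 10.741 kg/s

10.741 kg/s


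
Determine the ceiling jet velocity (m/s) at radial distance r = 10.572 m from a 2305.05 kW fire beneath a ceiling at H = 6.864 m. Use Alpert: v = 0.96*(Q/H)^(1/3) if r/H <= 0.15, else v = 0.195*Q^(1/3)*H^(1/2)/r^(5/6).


r/H = 10.572 / 6.864 = 1.5402
r/H > 0.15, so v = 0.195*Q^(1/3)*H^(1/2)/r^(5/6)
Q^(1/3) = 13.210
H^(1/2) = 2.6199
r^(5/6) = 7.1362
v = 0.195 * 13.210 * 2.6199 / 7.1362 = 0.94570 m/s

0.94570 m/s


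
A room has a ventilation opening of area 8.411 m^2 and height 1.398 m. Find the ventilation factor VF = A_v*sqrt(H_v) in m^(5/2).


sqrt(H_v) = 1.1824
VF = 8.411 * 1.1824 = 9.9449 m^(5/2)

9.9449 m^(5/2)


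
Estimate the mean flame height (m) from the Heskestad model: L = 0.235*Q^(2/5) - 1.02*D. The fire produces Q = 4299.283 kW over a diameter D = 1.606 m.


Q^(2/5) = 28.403
0.235 * Q^(2/5) = 6.6746
1.02 * D = 1.6381
L = 5.0365 m

5.0365 m


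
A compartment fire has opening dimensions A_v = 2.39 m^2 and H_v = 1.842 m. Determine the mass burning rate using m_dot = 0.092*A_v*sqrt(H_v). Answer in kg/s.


sqrt(H_v) = 1.3572
m_dot = 0.092 * 2.39 * 1.3572 = 0.29842 kg/s

0.29842 kg/s


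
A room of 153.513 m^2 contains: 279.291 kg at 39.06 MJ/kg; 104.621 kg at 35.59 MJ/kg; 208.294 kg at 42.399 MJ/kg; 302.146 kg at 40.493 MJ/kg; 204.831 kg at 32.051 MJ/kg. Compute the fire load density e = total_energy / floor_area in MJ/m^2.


Total energy = 279.291*39.06 + 104.621*35.59 + 208.294*42.399 + 302.146*40.493 + 204.831*32.051
= 10909.11 + 3723.461 + 8831.457 + 12234.80 + 6565.038
= 42263.86 MJ
e = 42263.86 / 153.513 = 275.31 MJ/m^2

275.31 MJ/m^2


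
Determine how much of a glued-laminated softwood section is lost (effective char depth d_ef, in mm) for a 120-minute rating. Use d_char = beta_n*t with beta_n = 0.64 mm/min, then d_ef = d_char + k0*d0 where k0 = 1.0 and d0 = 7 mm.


d_char = 0.64 * 120 = 76.8 mm
d_ef = 76.8 + 1.0*7 = 83.8 mm

83.8 mm


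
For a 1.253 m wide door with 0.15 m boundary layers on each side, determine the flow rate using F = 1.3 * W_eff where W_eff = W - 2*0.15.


W_eff = 1.253 - 0.30 = 0.953 m
F = 1.3 * 0.953 = 1.2389 persons/s

1.2389 persons/s


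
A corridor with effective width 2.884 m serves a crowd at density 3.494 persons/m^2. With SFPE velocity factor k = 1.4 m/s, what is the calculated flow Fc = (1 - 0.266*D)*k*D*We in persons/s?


1 - 0.266*D = 1 - 0.266*3.494 = 0.070596
Fs = 0.070596 * 1.4 * 3.494 = 0.34533 persons/(s*m)
Fc = 0.34533 * 2.884 = 0.99592 persons/s

0.99592 persons/s


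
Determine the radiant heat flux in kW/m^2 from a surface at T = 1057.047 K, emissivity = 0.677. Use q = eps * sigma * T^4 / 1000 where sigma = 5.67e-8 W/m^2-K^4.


T^4 = 1.2485e+12
q = 0.677 * 5.67e-8 * 1.2485e+12 / 1000 = 47.924 kW/m^2

47.924 kW/m^2


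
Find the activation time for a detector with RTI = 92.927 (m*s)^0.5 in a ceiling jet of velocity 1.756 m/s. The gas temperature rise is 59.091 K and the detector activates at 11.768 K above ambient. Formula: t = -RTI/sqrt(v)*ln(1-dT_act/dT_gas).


dT_act/dT_gas = 0.19915
ln(1 - 0.19915) = -0.22208
t = -92.927 / sqrt(1.756) * -0.22208 = 15.574 s

15.574 s


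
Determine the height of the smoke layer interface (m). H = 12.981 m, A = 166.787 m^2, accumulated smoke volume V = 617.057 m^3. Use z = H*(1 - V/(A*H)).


V/(A*H) = 0.28501
1 - 0.28501 = 0.71499
z = 12.981 * 0.71499 = 9.2813 m

9.2813 m


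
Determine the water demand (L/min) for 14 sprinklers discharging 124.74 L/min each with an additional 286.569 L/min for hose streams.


Sprinkler demand = 14 * 124.74 = 1746.36 L/min
Total = 1746.36 + 286.569 = 2032.929 L/min

2032.929 L/min


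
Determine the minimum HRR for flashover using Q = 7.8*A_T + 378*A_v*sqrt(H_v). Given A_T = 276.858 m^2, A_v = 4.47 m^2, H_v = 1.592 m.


7.8*A_T = 2159.5
sqrt(H_v) = 1.2617
378*A_v*sqrt(H_v) = 2131.9
Q = 2159.5 + 2131.9 = 4291.4 kW

4291.4 kW


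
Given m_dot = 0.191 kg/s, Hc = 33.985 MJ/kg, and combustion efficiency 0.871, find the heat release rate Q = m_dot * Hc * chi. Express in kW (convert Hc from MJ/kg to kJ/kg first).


Hc = 33.985 MJ/kg = 33.985 * 1000 kJ/kg = 33985 kJ/kg
Q = 0.191 kg/s * 33985 kJ/kg * 0.871 = 5653.8 kW

5653.8 kW


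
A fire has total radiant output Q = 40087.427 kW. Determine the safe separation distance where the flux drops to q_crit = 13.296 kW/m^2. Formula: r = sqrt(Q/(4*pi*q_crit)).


4*pi*q_crit = 167.08
Q/(4*pi*q_crit) = 239.93
r = sqrt(239.93) = 15.490 m

15.490 m


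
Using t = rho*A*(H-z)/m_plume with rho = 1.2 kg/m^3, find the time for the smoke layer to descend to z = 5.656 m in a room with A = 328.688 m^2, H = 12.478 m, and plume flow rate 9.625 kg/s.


H - z = 6.822 m
t = 1.2 * 328.688 * 6.822 / 9.625 = 279.56 s

279.56 s


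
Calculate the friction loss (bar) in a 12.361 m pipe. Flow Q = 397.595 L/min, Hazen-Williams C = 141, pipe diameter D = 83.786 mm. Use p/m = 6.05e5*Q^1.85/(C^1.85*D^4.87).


Q^1.85 = 64412
C^1.85 = 9463.6
D^4.87 = 2.3219e+09
p/m = 0.0017735 bar/m
p_total = 0.0017735 * 12.361 = 0.021922 bar

0.021922 bar


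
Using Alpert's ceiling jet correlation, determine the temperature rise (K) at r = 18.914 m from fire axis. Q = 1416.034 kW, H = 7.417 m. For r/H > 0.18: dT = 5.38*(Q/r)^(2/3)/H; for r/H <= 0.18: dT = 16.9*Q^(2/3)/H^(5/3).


r/H = 18.914 / 7.417 = 2.5501
r/H > 0.18, so dT = 5.38*(Q/r)^(2/3)/H
Q/r = 74.867
(Q/r)^(2/3) = 17.763
dT = 5.38 * 17.763 / 7.417 = 12.885 K

12.885 K


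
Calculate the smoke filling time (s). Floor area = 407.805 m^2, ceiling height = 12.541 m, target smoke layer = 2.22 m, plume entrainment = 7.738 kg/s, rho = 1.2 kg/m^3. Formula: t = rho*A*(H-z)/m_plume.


H - z = 10.321 m
t = 1.2 * 407.805 * 10.321 / 7.738 = 652.72 s

652.72 s


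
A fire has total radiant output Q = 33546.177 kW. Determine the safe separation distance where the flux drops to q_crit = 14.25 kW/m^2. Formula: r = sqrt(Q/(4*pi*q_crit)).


4*pi*q_crit = 179.07
Q/(4*pi*q_crit) = 187.33
r = sqrt(187.33) = 13.687 m

13.687 m


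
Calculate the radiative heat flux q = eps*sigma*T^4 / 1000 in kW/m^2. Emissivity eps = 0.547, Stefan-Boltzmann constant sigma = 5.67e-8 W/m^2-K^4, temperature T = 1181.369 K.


T^4 = 1.9478e+12
q = 0.547 * 5.67e-8 * 1.9478e+12 / 1000 = 60.411 kW/m^2

60.411 kW/m^2


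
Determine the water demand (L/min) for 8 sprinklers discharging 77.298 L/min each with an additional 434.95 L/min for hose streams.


Sprinkler demand = 8 * 77.298 = 618.384 L/min
Total = 618.384 + 434.95 = 1053.334 L/min

1053.334 L/min


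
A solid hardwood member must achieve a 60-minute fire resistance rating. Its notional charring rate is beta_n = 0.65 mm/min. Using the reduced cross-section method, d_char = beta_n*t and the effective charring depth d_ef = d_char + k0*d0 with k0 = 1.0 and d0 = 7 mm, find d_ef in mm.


d_char = 0.65 * 60 = 39 mm
d_ef = 39 + 1.0*7 = 46 mm

46 mm


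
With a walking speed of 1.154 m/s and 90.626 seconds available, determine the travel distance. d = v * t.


d = 1.154 * 90.626 = 104.58 m

104.58 m


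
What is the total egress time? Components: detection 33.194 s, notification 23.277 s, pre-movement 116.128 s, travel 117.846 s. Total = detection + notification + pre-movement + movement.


Total = 33.194 + 23.277 + 116.128 + 117.846 = 290.445 s

290.445 s


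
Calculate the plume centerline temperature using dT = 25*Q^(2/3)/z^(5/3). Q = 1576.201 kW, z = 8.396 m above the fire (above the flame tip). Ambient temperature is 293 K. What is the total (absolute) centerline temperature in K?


Q^(2/3) = 135.44
z^(5/3) = 34.683
dT = 25 * 135.44 / 34.683 = 97.625 K
T = 293 + 97.625 = 390.62 K

390.62 K


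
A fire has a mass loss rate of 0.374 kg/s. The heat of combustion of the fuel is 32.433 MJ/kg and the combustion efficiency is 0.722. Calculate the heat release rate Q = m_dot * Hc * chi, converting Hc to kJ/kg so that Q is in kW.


Hc = 32.433 MJ/kg = 32.433 * 1000 kJ/kg = 32433 kJ/kg
Q = 0.374 kg/s * 32433 kJ/kg * 0.722 = 8757.8 kW

8757.8 kW


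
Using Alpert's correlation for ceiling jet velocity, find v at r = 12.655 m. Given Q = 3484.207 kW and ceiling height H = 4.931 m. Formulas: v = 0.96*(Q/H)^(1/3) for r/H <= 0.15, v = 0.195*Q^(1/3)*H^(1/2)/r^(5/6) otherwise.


r/H = 12.655 / 4.931 = 2.5664
r/H > 0.15, so v = 0.195*Q^(1/3)*H^(1/2)/r^(5/6)
Q^(1/3) = 15.160
H^(1/2) = 2.2206
r^(5/6) = 8.2899
v = 0.195 * 15.160 * 2.2206 / 8.2899 = 0.79187 m/s

0.79187 m/s


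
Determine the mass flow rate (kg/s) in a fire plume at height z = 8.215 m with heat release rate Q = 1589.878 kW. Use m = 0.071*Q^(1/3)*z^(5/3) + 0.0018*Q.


Q^(1/3) = 11.671
z^(5/3) = 33.446
First term = 0.071 * 11.671 * 33.446 = 27.716
Second term = 0.0018 * 1589.878 = 2.8618
m = 30.577 kg/s

30.577 kg/s


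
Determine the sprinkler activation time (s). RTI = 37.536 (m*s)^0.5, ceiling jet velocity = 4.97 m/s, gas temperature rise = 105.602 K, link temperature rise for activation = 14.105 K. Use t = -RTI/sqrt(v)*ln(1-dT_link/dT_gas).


dT_link/dT_gas = 0.13357
ln(1 - 0.13357) = -0.14337
t = -37.536 / sqrt(4.97) * -0.14337 = 2.4140 s

2.4140 s


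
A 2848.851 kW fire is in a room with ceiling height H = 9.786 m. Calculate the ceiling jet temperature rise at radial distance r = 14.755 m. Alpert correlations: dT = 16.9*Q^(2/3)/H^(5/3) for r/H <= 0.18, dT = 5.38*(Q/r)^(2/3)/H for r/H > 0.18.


r/H = 14.755 / 9.786 = 1.5078
r/H > 0.18, so dT = 5.38*(Q/r)^(2/3)/H
Q/r = 193.08
(Q/r)^(2/3) = 33.406
dT = 5.38 * 33.406 / 9.786 = 18.365 K

18.365 K


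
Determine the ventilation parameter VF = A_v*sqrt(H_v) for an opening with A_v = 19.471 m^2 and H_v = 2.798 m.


sqrt(H_v) = 1.6727
VF = 19.471 * 1.6727 = 32.570 m^(5/2)

32.570 m^(5/2)


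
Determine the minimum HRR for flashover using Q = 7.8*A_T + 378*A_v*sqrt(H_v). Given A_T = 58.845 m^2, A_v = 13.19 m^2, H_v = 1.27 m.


7.8*A_T = 458.991
sqrt(H_v) = 1.1269
378*A_v*sqrt(H_v) = 5618.7
Q = 458.991 + 5618.7 = 6077.7 kW

6077.7 kW


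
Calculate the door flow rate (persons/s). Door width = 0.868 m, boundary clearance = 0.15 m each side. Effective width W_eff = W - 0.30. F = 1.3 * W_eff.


W_eff = 0.868 - 0.30 = 0.568 m
F = 1.3 * 0.568 = 0.73840 persons/s

0.73840 persons/s


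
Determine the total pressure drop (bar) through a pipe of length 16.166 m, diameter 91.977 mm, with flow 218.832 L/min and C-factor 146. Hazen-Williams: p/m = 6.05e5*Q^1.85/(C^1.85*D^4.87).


Q^1.85 = 21341
C^1.85 = 10094
D^4.87 = 3.6569e+09
p/m = 0.00034978 bar/m
p_total = 0.00034978 * 16.166 = 0.0056545 bar

0.0056545 bar


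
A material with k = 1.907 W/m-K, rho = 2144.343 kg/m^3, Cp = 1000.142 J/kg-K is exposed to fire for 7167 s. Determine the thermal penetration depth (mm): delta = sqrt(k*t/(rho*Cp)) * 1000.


alpha = 1.907 / (2144.343 * 1000.142) = 8.8919e-07 m^2/s
alpha * t = 0.0063728
delta = sqrt(0.0063728) * 1000 = 79.830 mm

79.830 mm


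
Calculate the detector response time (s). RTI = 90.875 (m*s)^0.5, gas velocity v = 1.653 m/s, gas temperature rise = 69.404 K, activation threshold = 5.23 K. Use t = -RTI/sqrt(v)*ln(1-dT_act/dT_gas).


dT_act/dT_gas = 0.075356
ln(1 - 0.075356) = -0.078346
t = -90.875 / sqrt(1.653) * -0.078346 = 5.5377 s

5.5377 s


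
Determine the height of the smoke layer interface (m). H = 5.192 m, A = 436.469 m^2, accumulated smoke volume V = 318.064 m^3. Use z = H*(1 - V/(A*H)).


V/(A*H) = 0.14035
1 - 0.14035 = 0.85965
z = 5.192 * 0.85965 = 4.4633 m

4.4633 m


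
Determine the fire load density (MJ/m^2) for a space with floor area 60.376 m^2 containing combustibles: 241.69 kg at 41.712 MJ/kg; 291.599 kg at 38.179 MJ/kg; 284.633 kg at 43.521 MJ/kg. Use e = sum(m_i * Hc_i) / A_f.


Total energy = 241.69*41.712 + 291.599*38.179 + 284.633*43.521
= 10081.37 + 11132.96 + 12387.51
= 33601.84 MJ
e = 33601.84 / 60.376 = 556.54 MJ/m^2

556.54 MJ/m^2


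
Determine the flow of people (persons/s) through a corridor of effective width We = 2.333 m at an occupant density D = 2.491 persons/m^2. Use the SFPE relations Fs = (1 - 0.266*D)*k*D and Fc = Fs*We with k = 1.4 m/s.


1 - 0.266*D = 1 - 0.266*2.491 = 0.33739
Fs = 0.33739 * 1.4 * 2.491 = 1.1766 persons/(s*m)
Fc = 1.1766 * 2.333 = 2.7451 persons/s

2.7451 persons/s


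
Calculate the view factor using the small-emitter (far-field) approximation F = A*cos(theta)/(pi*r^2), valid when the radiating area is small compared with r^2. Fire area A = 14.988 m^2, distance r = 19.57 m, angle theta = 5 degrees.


cos(5 deg) = 0.99619
pi*r^2 = 1203.2
F = 14.988 * 0.99619 / 1203.2 = 0.012410

0.012410


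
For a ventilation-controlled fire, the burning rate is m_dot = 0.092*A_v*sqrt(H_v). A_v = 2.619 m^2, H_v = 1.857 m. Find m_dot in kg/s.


sqrt(H_v) = 1.3627
m_dot = 0.092 * 2.619 * 1.3627 = 0.32834 kg/s

0.32834 kg/s


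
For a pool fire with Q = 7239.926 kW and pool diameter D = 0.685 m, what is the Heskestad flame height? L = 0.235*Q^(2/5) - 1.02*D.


Q^(2/5) = 34.986
0.235 * Q^(2/5) = 8.2217
1.02 * D = 0.69870
L = 7.5230 m

7.5230 m


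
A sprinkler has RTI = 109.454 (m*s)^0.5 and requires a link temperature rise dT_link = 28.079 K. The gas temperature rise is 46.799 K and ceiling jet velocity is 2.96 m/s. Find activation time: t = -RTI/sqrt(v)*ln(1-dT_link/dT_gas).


dT_link/dT_gas = 0.59999
ln(1 - 0.59999) = -0.91627
t = -109.454 / sqrt(2.96) * -0.91627 = 58.292 s

58.292 s


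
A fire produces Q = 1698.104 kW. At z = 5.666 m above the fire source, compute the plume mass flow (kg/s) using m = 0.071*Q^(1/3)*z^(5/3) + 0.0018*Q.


Q^(1/3) = 11.930
z^(5/3) = 18.008
First term = 0.071 * 11.930 * 18.008 = 15.254
Second term = 0.0018 * 1698.104 = 3.0566
m = 18.310 kg/s

18.310 kg/s


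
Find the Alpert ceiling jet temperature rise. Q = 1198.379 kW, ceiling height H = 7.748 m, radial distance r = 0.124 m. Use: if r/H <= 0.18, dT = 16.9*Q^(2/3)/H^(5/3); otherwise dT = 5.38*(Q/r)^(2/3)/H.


r/H = 0.124 / 7.748 = 0.016004
r/H <= 0.18, so dT = 16.9*Q^(2/3)/H^(5/3)
Q^(2/3) = 112.82
H^(5/3) = 30.338
dT = 16.9 * 112.82 / 30.338 = 62.849 K

62.849 K


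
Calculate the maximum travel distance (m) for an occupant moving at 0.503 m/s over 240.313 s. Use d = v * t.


d = 0.503 * 240.313 = 120.88 m

120.88 m


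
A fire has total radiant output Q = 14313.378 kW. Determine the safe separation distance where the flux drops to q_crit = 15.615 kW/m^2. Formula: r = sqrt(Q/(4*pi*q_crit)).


4*pi*q_crit = 196.22
Q/(4*pi*q_crit) = 72.944
r = sqrt(72.944) = 8.5407 m

8.5407 m


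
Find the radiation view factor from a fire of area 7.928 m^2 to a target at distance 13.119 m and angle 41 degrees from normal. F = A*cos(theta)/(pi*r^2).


cos(41 deg) = 0.75471
pi*r^2 = 540.69
F = 7.928 * 0.75471 / 540.69 = 0.011066

0.011066


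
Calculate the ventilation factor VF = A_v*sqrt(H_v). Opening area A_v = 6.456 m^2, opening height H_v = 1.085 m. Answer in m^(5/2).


sqrt(H_v) = 1.0416
VF = 6.456 * 1.0416 = 6.7248 m^(5/2)

6.7248 m^(5/2)


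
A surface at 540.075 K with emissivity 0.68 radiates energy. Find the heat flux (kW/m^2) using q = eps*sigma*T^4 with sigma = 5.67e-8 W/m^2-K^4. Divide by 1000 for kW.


T^4 = 8.5078e+10
q = 0.68 * 5.67e-8 * 8.5078e+10 / 1000 = 3.2803 kW/m^2

3.2803 kW/m^2


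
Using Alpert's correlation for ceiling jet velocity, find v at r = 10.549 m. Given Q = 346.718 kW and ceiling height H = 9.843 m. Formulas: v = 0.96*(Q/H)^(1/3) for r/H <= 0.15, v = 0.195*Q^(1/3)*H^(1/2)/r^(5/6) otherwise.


r/H = 10.549 / 9.843 = 1.0717
r/H > 0.15, so v = 0.195*Q^(1/3)*H^(1/2)/r^(5/6)
Q^(1/3) = 7.0252
H^(1/2) = 3.1374
r^(5/6) = 7.1232
v = 0.195 * 7.0252 * 3.1374 / 7.1232 = 0.60337 m/s

0.60337 m/s


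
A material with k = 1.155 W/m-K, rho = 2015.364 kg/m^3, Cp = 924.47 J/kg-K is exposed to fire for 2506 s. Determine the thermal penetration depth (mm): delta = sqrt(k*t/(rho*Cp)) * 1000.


alpha = 1.155 / (2015.364 * 924.47) = 6.1992e-07 m^2/s
alpha * t = 0.0015535
delta = sqrt(0.0015535) * 1000 = 39.415 mm

39.415 mm


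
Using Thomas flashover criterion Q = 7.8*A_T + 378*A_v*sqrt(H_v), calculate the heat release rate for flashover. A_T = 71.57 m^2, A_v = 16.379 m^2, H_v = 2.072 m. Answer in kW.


7.8*A_T = 558.246
sqrt(H_v) = 1.4394
378*A_v*sqrt(H_v) = 8912.0
Q = 558.246 + 8912.0 = 9470.2 kW

9470.2 kW


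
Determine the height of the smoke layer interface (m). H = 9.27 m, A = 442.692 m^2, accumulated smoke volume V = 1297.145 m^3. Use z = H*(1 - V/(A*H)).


V/(A*H) = 0.31609
1 - 0.31609 = 0.68391
z = 9.27 * 0.68391 = 6.3399 m

6.3399 m


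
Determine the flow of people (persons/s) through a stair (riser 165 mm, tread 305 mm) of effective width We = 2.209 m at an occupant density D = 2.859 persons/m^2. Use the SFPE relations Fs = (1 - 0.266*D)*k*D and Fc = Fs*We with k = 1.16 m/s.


1 - 0.266*D = 1 - 0.266*2.859 = 0.23951
Fs = 0.23951 * 1.16 * 2.859 = 0.79431 persons/(s*m)
Fc = 0.79431 * 2.209 = 1.7546 persons/s

1.7546 persons/s


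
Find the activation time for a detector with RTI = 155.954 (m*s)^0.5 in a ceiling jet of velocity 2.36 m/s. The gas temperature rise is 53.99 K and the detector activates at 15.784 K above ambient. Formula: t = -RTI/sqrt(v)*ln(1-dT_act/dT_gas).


dT_act/dT_gas = 0.29235
ln(1 - 0.29235) = -0.34581
t = -155.954 / sqrt(2.36) * -0.34581 = 35.105 s

35.105 s


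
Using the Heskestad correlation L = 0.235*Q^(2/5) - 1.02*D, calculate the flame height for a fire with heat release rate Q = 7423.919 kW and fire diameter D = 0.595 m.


Q^(2/5) = 35.339
0.235 * Q^(2/5) = 8.3046
1.02 * D = 0.60690
L = 7.6977 m

7.6977 m


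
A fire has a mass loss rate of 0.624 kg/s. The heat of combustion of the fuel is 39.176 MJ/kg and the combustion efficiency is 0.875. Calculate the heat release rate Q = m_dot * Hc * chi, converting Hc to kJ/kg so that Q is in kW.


Hc = 39.176 MJ/kg = 39.176 * 1000 kJ/kg = 39176 kJ/kg
Q = 0.624 kg/s * 39176 kJ/kg * 0.875 = 21390.096 kW

21390.096 kW


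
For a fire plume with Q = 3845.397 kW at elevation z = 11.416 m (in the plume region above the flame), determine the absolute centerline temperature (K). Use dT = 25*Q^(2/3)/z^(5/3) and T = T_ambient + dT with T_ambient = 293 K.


Q^(2/3) = 245.45
z^(5/3) = 57.879
dT = 25 * 245.45 / 57.879 = 106.02 K
T = 293 + 106.02 = 399.02 K

399.02 K


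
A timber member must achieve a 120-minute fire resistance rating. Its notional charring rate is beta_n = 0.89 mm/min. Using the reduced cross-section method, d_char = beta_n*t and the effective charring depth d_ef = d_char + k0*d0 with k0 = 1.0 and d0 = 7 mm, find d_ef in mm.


d_char = 0.89 * 120 = 106.8 mm
d_ef = 106.8 + 1.0*7 = 113.8 mm

113.8 mm


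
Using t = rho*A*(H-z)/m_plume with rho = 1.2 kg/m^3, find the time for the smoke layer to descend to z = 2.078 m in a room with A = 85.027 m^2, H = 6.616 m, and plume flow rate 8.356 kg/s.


H - z = 4.538 m
t = 1.2 * 85.027 * 4.538 / 8.356 = 55.412 s

55.412 s


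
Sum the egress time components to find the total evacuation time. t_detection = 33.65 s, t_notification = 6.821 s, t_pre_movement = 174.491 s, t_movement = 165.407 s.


Total = 33.65 + 6.821 + 174.491 + 165.407 = 380.369 s

380.369 s


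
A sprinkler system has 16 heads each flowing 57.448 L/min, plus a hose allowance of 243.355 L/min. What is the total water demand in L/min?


Sprinkler demand = 16 * 57.448 = 919.168 L/min
Total = 919.168 + 243.355 = 1162.523 L/min

1162.523 L/min


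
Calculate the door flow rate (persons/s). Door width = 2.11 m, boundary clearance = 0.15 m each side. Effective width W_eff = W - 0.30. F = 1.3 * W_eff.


W_eff = 2.11 - 0.30 = 1.81 m
F = 1.3 * 1.81 = 2.353 persons/s

2.353 persons/s


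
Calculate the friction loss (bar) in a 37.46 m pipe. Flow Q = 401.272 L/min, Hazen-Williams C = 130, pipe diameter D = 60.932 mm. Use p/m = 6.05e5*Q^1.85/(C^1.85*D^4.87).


Q^1.85 = 65518
C^1.85 = 8143.2
D^4.87 = 4.9226e+08
p/m = 0.0098884 bar/m
p_total = 0.0098884 * 37.46 = 0.37042 bar

0.37042 bar


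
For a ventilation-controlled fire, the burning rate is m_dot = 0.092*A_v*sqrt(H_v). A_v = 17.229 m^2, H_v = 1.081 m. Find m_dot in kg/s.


sqrt(H_v) = 1.0397
m_dot = 0.092 * 17.229 * 1.0397 = 1.6480 kg/s

1.6480 kg/s


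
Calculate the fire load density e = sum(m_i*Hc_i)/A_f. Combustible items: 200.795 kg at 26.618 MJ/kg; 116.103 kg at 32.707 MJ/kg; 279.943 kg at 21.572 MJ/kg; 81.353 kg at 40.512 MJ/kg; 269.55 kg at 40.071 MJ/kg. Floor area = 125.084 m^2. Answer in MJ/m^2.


Total energy = 200.795*26.618 + 116.103*32.707 + 279.943*21.572 + 81.353*40.512 + 269.55*40.071
= 5344.761 + 3797.381 + 6038.930 + 3295.773 + 10801.14
= 29277.98 MJ
e = 29277.98 / 125.084 = 234.07 MJ/m^2

234.07 MJ/m^2


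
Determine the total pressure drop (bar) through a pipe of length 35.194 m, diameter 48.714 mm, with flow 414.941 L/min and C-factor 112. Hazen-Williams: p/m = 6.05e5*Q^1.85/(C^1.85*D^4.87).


Q^1.85 = 69707
C^1.85 = 6180.9
D^4.87 = 1.6553e+08
p/m = 0.041220 bar/m
p_total = 0.041220 * 35.194 = 1.4507 bar

1.4507 bar


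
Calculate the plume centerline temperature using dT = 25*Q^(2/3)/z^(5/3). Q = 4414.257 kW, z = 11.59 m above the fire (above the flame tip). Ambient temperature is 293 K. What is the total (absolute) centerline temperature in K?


Q^(2/3) = 269.09
z^(5/3) = 59.357
dT = 25 * 269.09 / 59.357 = 113.34 K
T = 293 + 113.34 = 406.34 K

406.34 K


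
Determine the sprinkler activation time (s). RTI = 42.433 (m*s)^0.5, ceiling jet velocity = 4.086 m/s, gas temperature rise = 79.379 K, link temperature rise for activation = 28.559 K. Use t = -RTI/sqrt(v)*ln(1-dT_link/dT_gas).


dT_link/dT_gas = 0.35978
ln(1 - 0.35978) = -0.44594
t = -42.433 / sqrt(4.086) * -0.44594 = 9.3613 s

9.3613 s


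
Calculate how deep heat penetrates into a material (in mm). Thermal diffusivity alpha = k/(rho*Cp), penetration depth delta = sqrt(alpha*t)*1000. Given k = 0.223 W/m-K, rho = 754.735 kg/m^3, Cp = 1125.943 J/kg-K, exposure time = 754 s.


alpha = 0.223 / (754.735 * 1125.943) = 2.6242e-07 m^2/s
alpha * t = 0.00019786
delta = sqrt(0.00019786) * 1000 = 14.066 mm

14.066 mm


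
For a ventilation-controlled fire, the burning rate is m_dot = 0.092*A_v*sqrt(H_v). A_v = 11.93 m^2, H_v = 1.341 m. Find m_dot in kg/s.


sqrt(H_v) = 1.1580
m_dot = 0.092 * 11.93 * 1.1580 = 1.2710 kg/s

1.2710 kg/s


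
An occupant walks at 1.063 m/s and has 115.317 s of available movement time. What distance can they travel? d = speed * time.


d = 1.063 * 115.317 = 122.58 m

122.58 m


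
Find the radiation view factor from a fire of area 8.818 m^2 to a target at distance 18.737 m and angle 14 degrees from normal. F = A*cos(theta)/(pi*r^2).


cos(14 deg) = 0.97030
pi*r^2 = 1102.9
F = 8.818 * 0.97030 / 1102.9 = 0.0077575

0.0077575


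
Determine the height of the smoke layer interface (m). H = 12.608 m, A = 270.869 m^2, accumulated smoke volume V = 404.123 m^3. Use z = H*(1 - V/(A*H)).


V/(A*H) = 0.11833
1 - 0.11833 = 0.88167
z = 12.608 * 0.88167 = 11.116 m

11.116 m


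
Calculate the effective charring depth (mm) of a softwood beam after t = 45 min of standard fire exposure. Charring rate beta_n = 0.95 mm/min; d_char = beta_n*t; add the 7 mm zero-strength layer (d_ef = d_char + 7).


d_char = 0.95 * 45 = 42.75 mm
d_ef = 42.75 + 1.0*7 = 49.75 mm

49.75 mm


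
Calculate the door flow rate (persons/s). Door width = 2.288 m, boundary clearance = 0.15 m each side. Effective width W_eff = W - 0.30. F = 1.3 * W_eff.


W_eff = 2.288 - 0.30 = 1.988 m
F = 1.3 * 1.988 = 2.5844 persons/s

2.5844 persons/s


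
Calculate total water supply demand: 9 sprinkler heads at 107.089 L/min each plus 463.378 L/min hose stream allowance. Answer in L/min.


Sprinkler demand = 9 * 107.089 = 963.801 L/min
Total = 963.801 + 463.378 = 1427.179 L/min

1427.179 L/min


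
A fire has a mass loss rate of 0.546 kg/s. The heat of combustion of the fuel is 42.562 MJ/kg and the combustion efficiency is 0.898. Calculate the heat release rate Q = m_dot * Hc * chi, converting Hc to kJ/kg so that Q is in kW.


Hc = 42.562 MJ/kg = 42.562 * 1000 kJ/kg = 42562 kJ/kg
Q = 0.546 kg/s * 42562 kJ/kg * 0.898 = 20868 kW

20868 kW


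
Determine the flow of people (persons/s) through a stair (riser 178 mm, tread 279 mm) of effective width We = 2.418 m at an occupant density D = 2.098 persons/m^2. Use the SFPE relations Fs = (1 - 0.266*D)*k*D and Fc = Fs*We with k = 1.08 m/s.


1 - 0.266*D = 1 - 0.266*2.098 = 0.44193
Fs = 0.44193 * 1.08 * 2.098 = 1.0013 persons/(s*m)
Fc = 1.0013 * 2.418 = 2.4213 persons/s

2.4213 persons/s


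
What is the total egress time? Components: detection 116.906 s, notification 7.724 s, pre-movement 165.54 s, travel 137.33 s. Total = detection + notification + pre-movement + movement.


Total = 116.906 + 7.724 + 165.54 + 137.33 = 427.5 s

427.5 s


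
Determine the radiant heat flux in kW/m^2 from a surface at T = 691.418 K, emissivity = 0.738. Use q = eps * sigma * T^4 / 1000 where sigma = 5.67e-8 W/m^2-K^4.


T^4 = 2.2854e+11
q = 0.738 * 5.67e-8 * 2.2854e+11 / 1000 = 9.5632 kW/m^2

9.5632 kW/m^2


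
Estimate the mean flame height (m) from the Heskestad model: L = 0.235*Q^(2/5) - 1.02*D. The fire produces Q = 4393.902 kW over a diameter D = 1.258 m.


Q^(2/5) = 28.651
0.235 * Q^(2/5) = 6.7330
1.02 * D = 1.2832
L = 5.4498 m

5.4498 m


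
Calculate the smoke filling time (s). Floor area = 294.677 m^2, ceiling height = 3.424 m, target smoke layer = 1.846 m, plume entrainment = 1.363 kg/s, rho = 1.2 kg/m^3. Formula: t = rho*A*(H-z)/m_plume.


H - z = 1.578 m
t = 1.2 * 294.677 * 1.578 / 1.363 = 409.39 s

409.39 s


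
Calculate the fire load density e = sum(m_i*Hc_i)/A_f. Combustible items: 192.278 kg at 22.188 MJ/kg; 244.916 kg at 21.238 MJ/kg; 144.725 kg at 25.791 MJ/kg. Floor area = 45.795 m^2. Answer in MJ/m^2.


Total energy = 192.278*22.188 + 244.916*21.238 + 144.725*25.791
= 4266.264 + 5201.526 + 3732.602
= 13200.39 MJ
e = 13200.39 / 45.795 = 288.25 MJ/m^2

288.25 MJ/m^2


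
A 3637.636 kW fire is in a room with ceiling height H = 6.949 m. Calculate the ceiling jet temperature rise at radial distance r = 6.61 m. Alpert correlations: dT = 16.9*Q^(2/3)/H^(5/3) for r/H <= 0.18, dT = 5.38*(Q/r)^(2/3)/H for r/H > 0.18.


r/H = 6.61 / 6.949 = 0.95122
r/H > 0.18, so dT = 5.38*(Q/r)^(2/3)/H
Q/r = 550.32
(Q/r)^(2/3) = 67.155
dT = 5.38 * 67.155 / 6.949 = 51.992 K

51.992 K


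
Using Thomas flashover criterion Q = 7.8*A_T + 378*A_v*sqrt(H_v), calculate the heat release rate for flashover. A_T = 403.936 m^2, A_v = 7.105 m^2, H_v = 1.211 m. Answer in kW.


7.8*A_T = 3150.7
sqrt(H_v) = 1.1005
378*A_v*sqrt(H_v) = 2955.5
Q = 3150.7 + 2955.5 = 6106.2 kW

6106.2 kW


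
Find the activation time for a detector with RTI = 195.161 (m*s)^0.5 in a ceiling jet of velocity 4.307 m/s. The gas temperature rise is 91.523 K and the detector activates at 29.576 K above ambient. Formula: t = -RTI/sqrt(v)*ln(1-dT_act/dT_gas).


dT_act/dT_gas = 0.32315
ln(1 - 0.32315) = -0.39031
t = -195.161 / sqrt(4.307) * -0.39031 = 36.704 s

36.704 s


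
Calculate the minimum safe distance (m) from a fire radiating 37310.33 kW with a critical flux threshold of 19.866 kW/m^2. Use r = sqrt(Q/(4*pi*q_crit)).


4*pi*q_crit = 249.64
Q/(4*pi*q_crit) = 149.45
r = sqrt(149.45) = 12.225 m

12.225 m


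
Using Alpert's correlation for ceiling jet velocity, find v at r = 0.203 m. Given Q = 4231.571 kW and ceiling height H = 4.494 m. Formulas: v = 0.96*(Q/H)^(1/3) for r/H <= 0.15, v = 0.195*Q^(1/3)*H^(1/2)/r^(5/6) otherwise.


r/H = 0.203 / 4.494 = 0.045171
r/H <= 0.15, so v = 0.96*(Q/H)^(1/3)
Q/H = 941.60
(Q/H)^(1/3) = 9.8014
v = 0.96 * 9.8014 = 9.4094 m/s

9.4094 m/s


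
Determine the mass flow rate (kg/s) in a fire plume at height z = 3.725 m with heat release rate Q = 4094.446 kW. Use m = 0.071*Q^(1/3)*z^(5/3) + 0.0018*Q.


Q^(1/3) = 15.998
z^(5/3) = 8.9511
First term = 0.071 * 15.998 * 8.9511 = 10.167
Second term = 0.0018 * 4094.446 = 7.3700
m = 17.537 kg/s

17.537 kg/s


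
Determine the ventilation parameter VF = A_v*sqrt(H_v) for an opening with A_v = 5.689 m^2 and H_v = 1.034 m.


sqrt(H_v) = 1.0169
VF = 5.689 * 1.0169 = 5.7849 m^(5/2)

5.7849 m^(5/2)


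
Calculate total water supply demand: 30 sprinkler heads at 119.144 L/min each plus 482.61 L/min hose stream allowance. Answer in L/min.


Sprinkler demand = 30 * 119.144 = 3574.32 L/min
Total = 3574.32 + 482.61 = 4056.93 L/min

4056.93 L/min


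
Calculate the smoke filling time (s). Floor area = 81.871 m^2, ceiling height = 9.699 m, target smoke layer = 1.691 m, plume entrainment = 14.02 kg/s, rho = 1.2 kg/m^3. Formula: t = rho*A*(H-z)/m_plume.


H - z = 8.008 m
t = 1.2 * 81.871 * 8.008 / 14.02 = 56.116 s

56.116 s


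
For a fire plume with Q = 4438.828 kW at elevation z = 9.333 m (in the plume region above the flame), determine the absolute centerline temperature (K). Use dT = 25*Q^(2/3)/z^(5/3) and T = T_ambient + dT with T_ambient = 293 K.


Q^(2/3) = 270.09
z^(5/3) = 41.372
dT = 25 * 270.09 / 41.372 = 163.21 K
T = 293 + 163.21 = 456.21 K

456.21 K


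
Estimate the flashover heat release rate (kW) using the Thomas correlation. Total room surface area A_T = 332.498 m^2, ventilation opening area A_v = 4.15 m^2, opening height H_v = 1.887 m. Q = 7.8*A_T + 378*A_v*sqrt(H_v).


7.8*A_T = 2593.5
sqrt(H_v) = 1.3737
378*A_v*sqrt(H_v) = 2154.9
Q = 2593.5 + 2154.9 = 4748.4 kW

4748.4 kW


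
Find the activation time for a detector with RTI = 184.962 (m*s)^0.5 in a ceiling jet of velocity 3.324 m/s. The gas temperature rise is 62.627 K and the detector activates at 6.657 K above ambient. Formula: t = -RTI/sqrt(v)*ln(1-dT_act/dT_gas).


dT_act/dT_gas = 0.10630
ln(1 - 0.10630) = -0.11238
t = -184.962 / sqrt(3.324) * -0.11238 = 11.401 s

11.401 s


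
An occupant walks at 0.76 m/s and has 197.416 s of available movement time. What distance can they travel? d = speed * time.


d = 0.76 * 197.416 = 150.04 m

150.04 m


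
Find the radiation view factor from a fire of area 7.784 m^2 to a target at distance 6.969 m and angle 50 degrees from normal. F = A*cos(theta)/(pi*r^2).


cos(50 deg) = 0.64279
pi*r^2 = 152.58
F = 7.784 * 0.64279 / 152.58 = 0.032793

0.032793


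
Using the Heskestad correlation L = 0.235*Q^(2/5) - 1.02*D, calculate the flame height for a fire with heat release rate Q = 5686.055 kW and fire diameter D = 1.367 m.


Q^(2/5) = 31.763
0.235 * Q^(2/5) = 7.4644
1.02 * D = 1.3943
L = 6.0700 m

6.0700 m


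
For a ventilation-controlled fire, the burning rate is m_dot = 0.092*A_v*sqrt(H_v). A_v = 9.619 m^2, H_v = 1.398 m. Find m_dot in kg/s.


sqrt(H_v) = 1.1824
m_dot = 0.092 * 9.619 * 1.1824 = 1.0463 kg/s

1.0463 kg/s


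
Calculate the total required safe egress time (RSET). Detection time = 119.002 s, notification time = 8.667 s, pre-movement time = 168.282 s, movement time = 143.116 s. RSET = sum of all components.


Total = 119.002 + 8.667 + 168.282 + 143.116 = 439.067 s

439.067 s


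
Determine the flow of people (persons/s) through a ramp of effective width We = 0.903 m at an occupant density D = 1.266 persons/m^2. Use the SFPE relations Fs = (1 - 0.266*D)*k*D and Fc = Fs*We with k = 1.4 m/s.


1 - 0.266*D = 1 - 0.266*1.266 = 0.66324
Fs = 0.66324 * 1.4 * 1.266 = 1.1755 persons/(s*m)
Fc = 1.1755 * 0.903 = 1.0615 persons/s

1.0615 persons/s
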